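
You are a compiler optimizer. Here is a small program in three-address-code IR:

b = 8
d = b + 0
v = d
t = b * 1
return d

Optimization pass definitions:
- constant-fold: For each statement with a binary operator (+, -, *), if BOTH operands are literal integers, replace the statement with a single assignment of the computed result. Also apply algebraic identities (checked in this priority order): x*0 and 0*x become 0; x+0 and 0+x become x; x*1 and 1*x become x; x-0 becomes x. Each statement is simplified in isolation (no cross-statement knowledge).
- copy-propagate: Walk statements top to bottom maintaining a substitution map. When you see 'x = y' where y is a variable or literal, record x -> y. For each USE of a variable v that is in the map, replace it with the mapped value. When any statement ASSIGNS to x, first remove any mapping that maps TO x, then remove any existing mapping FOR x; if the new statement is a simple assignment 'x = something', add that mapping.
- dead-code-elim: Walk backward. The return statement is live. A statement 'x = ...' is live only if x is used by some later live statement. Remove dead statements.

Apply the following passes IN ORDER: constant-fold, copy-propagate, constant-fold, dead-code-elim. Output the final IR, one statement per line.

Initial IR:
  b = 8
  d = b + 0
  v = d
  t = b * 1
  return d
After constant-fold (5 stmts):
  b = 8
  d = b
  v = d
  t = b
  return d
After copy-propagate (5 stmts):
  b = 8
  d = 8
  v = 8
  t = 8
  return 8
After constant-fold (5 stmts):
  b = 8
  d = 8
  v = 8
  t = 8
  return 8
After dead-code-elim (1 stmts):
  return 8

Answer: return 8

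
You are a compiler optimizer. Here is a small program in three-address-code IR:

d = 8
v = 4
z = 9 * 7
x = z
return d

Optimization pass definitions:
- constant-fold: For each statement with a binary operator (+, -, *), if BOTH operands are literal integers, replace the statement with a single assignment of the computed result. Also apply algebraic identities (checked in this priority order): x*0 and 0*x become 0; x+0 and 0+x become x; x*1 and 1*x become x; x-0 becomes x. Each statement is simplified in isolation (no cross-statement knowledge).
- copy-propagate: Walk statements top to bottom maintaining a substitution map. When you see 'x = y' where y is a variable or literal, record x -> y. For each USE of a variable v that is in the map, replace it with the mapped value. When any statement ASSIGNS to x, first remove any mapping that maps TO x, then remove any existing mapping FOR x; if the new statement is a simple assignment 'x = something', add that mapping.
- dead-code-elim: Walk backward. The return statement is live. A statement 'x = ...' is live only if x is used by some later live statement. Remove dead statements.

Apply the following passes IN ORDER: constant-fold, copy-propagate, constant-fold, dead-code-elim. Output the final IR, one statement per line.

Answer: return 8

Derivation:
Initial IR:
  d = 8
  v = 4
  z = 9 * 7
  x = z
  return d
After constant-fold (5 stmts):
  d = 8
  v = 4
  z = 63
  x = z
  return d
After copy-propagate (5 stmts):
  d = 8
  v = 4
  z = 63
  x = 63
  return 8
After constant-fold (5 stmts):
  d = 8
  v = 4
  z = 63
  x = 63
  return 8
After dead-code-elim (1 stmts):
  return 8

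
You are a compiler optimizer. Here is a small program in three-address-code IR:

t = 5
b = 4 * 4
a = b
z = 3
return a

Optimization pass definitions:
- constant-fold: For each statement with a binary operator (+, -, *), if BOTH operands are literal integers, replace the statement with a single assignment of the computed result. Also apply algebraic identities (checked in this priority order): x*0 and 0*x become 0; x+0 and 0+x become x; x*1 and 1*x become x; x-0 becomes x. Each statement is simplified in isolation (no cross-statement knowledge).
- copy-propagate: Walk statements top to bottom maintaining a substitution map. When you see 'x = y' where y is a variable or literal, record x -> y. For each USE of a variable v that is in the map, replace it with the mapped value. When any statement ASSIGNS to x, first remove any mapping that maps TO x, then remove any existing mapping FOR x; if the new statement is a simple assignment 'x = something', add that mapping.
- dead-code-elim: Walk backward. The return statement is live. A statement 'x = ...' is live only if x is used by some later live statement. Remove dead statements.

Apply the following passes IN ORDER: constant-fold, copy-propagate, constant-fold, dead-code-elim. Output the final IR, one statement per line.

Answer: return 16

Derivation:
Initial IR:
  t = 5
  b = 4 * 4
  a = b
  z = 3
  return a
After constant-fold (5 stmts):
  t = 5
  b = 16
  a = b
  z = 3
  return a
After copy-propagate (5 stmts):
  t = 5
  b = 16
  a = 16
  z = 3
  return 16
After constant-fold (5 stmts):
  t = 5
  b = 16
  a = 16
  z = 3
  return 16
After dead-code-elim (1 stmts):
  return 16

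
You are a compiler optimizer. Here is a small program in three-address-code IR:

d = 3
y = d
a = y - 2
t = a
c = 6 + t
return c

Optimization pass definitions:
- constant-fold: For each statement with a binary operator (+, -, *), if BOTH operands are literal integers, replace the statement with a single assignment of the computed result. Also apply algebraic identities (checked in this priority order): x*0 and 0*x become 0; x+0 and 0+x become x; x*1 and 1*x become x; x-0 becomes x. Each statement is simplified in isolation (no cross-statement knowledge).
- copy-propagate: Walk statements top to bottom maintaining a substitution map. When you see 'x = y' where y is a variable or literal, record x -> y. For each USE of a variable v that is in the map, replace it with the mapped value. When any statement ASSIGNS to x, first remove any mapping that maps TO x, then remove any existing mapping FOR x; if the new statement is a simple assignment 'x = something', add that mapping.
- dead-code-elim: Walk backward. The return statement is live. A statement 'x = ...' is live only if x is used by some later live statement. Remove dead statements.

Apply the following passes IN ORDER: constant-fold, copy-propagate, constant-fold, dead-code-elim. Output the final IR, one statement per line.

Initial IR:
  d = 3
  y = d
  a = y - 2
  t = a
  c = 6 + t
  return c
After constant-fold (6 stmts):
  d = 3
  y = d
  a = y - 2
  t = a
  c = 6 + t
  return c
After copy-propagate (6 stmts):
  d = 3
  y = 3
  a = 3 - 2
  t = a
  c = 6 + a
  return c
After constant-fold (6 stmts):
  d = 3
  y = 3
  a = 1
  t = a
  c = 6 + a
  return c
After dead-code-elim (3 stmts):
  a = 1
  c = 6 + a
  return c

Answer: a = 1
c = 6 + a
return c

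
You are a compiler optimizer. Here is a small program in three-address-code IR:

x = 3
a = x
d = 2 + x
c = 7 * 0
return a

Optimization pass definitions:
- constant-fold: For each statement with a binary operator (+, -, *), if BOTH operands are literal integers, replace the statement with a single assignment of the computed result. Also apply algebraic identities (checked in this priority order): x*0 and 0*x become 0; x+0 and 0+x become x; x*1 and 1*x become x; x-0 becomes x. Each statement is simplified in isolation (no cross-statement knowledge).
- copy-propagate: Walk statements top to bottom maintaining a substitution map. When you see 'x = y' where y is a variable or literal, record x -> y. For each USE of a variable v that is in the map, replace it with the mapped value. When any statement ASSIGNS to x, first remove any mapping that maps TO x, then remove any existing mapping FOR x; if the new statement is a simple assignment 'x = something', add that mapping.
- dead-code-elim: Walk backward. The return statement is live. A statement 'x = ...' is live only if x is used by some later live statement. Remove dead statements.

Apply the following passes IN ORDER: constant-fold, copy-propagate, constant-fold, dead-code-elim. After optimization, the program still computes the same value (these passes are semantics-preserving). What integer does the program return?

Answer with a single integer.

Initial IR:
  x = 3
  a = x
  d = 2 + x
  c = 7 * 0
  return a
After constant-fold (5 stmts):
  x = 3
  a = x
  d = 2 + x
  c = 0
  return a
After copy-propagate (5 stmts):
  x = 3
  a = 3
  d = 2 + 3
  c = 0
  return 3
After constant-fold (5 stmts):
  x = 3
  a = 3
  d = 5
  c = 0
  return 3
After dead-code-elim (1 stmts):
  return 3
Evaluate:
  x = 3  =>  x = 3
  a = x  =>  a = 3
  d = 2 + x  =>  d = 5
  c = 7 * 0  =>  c = 0
  return a = 3

Answer: 3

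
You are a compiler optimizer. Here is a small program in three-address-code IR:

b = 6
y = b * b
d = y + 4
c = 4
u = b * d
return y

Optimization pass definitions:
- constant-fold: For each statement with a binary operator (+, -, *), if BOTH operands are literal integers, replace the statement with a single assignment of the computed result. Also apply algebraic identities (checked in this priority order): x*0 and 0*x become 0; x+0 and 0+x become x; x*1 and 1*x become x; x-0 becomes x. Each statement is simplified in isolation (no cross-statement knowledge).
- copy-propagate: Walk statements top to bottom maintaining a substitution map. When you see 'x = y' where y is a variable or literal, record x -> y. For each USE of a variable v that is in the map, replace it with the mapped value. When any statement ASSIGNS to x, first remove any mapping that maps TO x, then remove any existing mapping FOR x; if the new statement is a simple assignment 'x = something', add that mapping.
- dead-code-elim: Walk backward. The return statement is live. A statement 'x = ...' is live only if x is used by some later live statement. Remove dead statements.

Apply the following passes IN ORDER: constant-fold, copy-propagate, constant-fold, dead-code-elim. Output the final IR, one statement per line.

Answer: y = 36
return y

Derivation:
Initial IR:
  b = 6
  y = b * b
  d = y + 4
  c = 4
  u = b * d
  return y
After constant-fold (6 stmts):
  b = 6
  y = b * b
  d = y + 4
  c = 4
  u = b * d
  return y
After copy-propagate (6 stmts):
  b = 6
  y = 6 * 6
  d = y + 4
  c = 4
  u = 6 * d
  return y
After constant-fold (6 stmts):
  b = 6
  y = 36
  d = y + 4
  c = 4
  u = 6 * d
  return y
After dead-code-elim (2 stmts):
  y = 36
  return y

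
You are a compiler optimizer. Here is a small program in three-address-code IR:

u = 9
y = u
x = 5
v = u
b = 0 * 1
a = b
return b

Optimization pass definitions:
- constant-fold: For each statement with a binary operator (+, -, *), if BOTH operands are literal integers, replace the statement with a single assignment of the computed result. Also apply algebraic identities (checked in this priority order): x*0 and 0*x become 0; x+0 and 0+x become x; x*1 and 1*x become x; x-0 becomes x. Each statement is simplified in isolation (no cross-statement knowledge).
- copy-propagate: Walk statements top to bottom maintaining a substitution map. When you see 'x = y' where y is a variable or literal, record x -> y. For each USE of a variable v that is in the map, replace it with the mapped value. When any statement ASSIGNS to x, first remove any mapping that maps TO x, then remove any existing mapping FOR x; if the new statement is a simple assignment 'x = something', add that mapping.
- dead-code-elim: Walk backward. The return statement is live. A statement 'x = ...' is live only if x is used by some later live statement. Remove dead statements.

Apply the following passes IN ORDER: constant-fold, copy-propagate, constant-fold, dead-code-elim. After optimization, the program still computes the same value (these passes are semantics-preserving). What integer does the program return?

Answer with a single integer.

Answer: 0

Derivation:
Initial IR:
  u = 9
  y = u
  x = 5
  v = u
  b = 0 * 1
  a = b
  return b
After constant-fold (7 stmts):
  u = 9
  y = u
  x = 5
  v = u
  b = 0
  a = b
  return b
After copy-propagate (7 stmts):
  u = 9
  y = 9
  x = 5
  v = 9
  b = 0
  a = 0
  return 0
After constant-fold (7 stmts):
  u = 9
  y = 9
  x = 5
  v = 9
  b = 0
  a = 0
  return 0
After dead-code-elim (1 stmts):
  return 0
Evaluate:
  u = 9  =>  u = 9
  y = u  =>  y = 9
  x = 5  =>  x = 5
  v = u  =>  v = 9
  b = 0 * 1  =>  b = 0
  a = b  =>  a = 0
  return b = 0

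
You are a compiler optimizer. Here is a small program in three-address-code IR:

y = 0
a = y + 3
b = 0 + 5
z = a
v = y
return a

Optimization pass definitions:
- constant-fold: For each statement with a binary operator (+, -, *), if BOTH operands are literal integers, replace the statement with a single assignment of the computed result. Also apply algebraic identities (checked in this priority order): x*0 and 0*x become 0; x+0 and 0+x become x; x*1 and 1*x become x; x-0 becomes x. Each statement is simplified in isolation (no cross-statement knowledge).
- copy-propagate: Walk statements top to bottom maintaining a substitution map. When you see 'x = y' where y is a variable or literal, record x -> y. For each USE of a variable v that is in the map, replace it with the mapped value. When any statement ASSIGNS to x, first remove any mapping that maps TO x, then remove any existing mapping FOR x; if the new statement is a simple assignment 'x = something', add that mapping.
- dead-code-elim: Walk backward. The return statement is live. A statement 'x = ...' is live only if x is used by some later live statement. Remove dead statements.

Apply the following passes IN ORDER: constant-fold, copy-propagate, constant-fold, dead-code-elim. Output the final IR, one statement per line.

Initial IR:
  y = 0
  a = y + 3
  b = 0 + 5
  z = a
  v = y
  return a
After constant-fold (6 stmts):
  y = 0
  a = y + 3
  b = 5
  z = a
  v = y
  return a
After copy-propagate (6 stmts):
  y = 0
  a = 0 + 3
  b = 5
  z = a
  v = 0
  return a
After constant-fold (6 stmts):
  y = 0
  a = 3
  b = 5
  z = a
  v = 0
  return a
After dead-code-elim (2 stmts):
  a = 3
  return a

Answer: a = 3
return a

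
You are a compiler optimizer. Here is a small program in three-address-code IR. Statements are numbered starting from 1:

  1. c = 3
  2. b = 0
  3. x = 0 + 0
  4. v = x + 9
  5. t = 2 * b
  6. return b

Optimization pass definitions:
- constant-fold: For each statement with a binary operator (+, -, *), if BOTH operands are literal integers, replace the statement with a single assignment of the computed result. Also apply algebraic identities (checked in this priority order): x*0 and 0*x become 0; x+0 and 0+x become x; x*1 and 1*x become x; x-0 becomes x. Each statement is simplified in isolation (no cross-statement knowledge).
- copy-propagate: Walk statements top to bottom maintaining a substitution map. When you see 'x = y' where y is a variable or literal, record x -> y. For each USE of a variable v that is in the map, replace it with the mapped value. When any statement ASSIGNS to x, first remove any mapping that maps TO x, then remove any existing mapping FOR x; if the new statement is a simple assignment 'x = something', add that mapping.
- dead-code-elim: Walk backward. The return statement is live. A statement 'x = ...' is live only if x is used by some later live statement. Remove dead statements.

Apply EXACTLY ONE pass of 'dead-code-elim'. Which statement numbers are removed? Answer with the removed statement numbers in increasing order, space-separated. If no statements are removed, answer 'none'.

Backward liveness scan:
Stmt 1 'c = 3': DEAD (c not in live set [])
Stmt 2 'b = 0': KEEP (b is live); live-in = []
Stmt 3 'x = 0 + 0': DEAD (x not in live set ['b'])
Stmt 4 'v = x + 9': DEAD (v not in live set ['b'])
Stmt 5 't = 2 * b': DEAD (t not in live set ['b'])
Stmt 6 'return b': KEEP (return); live-in = ['b']
Removed statement numbers: [1, 3, 4, 5]
Surviving IR:
  b = 0
  return b

Answer: 1 3 4 5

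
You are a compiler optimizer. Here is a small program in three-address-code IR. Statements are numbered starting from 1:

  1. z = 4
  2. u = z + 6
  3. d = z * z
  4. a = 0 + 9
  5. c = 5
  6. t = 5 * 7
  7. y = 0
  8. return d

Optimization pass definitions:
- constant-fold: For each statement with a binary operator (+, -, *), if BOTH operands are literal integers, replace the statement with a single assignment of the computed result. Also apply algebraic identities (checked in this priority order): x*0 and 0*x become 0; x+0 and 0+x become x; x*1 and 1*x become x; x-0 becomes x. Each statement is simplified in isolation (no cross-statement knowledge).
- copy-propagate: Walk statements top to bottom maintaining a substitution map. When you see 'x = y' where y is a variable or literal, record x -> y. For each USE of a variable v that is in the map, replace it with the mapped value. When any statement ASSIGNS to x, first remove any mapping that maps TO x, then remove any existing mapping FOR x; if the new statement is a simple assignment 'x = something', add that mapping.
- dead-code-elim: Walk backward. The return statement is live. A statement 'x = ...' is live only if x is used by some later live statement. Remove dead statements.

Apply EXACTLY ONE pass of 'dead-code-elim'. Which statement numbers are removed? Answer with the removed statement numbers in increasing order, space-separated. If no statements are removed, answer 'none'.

Backward liveness scan:
Stmt 1 'z = 4': KEEP (z is live); live-in = []
Stmt 2 'u = z + 6': DEAD (u not in live set ['z'])
Stmt 3 'd = z * z': KEEP (d is live); live-in = ['z']
Stmt 4 'a = 0 + 9': DEAD (a not in live set ['d'])
Stmt 5 'c = 5': DEAD (c not in live set ['d'])
Stmt 6 't = 5 * 7': DEAD (t not in live set ['d'])
Stmt 7 'y = 0': DEAD (y not in live set ['d'])
Stmt 8 'return d': KEEP (return); live-in = ['d']
Removed statement numbers: [2, 4, 5, 6, 7]
Surviving IR:
  z = 4
  d = z * z
  return d

Answer: 2 4 5 6 7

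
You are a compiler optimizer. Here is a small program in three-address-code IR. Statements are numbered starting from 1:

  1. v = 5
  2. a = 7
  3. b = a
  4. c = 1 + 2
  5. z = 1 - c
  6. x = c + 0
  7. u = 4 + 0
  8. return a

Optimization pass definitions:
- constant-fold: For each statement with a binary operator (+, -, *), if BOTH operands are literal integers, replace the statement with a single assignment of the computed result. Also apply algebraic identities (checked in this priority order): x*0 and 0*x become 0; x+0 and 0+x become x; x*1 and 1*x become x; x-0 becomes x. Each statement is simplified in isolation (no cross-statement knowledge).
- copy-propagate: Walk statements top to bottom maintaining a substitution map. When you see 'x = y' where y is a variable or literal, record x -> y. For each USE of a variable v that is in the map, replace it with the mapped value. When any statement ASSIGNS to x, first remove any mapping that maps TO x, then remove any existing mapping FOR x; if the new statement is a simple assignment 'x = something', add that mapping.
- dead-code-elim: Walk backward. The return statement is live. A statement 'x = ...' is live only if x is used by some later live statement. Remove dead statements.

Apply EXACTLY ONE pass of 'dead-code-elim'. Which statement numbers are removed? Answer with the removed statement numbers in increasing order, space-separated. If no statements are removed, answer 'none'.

Backward liveness scan:
Stmt 1 'v = 5': DEAD (v not in live set [])
Stmt 2 'a = 7': KEEP (a is live); live-in = []
Stmt 3 'b = a': DEAD (b not in live set ['a'])
Stmt 4 'c = 1 + 2': DEAD (c not in live set ['a'])
Stmt 5 'z = 1 - c': DEAD (z not in live set ['a'])
Stmt 6 'x = c + 0': DEAD (x not in live set ['a'])
Stmt 7 'u = 4 + 0': DEAD (u not in live set ['a'])
Stmt 8 'return a': KEEP (return); live-in = ['a']
Removed statement numbers: [1, 3, 4, 5, 6, 7]
Surviving IR:
  a = 7
  return a

Answer: 1 3 4 5 6 7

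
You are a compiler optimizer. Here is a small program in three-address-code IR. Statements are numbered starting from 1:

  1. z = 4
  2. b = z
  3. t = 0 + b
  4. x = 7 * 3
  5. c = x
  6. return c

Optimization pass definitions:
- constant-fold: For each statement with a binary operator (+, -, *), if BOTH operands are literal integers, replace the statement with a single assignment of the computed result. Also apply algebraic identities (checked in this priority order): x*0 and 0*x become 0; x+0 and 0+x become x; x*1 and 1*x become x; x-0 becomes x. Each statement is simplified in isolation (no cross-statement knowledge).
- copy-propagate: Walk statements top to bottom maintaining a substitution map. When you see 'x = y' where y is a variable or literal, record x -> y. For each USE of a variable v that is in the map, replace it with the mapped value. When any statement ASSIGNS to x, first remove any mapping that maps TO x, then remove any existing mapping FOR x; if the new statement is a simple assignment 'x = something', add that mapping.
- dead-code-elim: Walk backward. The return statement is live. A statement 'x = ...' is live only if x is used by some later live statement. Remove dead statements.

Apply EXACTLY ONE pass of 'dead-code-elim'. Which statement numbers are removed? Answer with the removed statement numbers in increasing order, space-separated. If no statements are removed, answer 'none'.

Backward liveness scan:
Stmt 1 'z = 4': DEAD (z not in live set [])
Stmt 2 'b = z': DEAD (b not in live set [])
Stmt 3 't = 0 + b': DEAD (t not in live set [])
Stmt 4 'x = 7 * 3': KEEP (x is live); live-in = []
Stmt 5 'c = x': KEEP (c is live); live-in = ['x']
Stmt 6 'return c': KEEP (return); live-in = ['c']
Removed statement numbers: [1, 2, 3]
Surviving IR:
  x = 7 * 3
  c = x
  return c

Answer: 1 2 3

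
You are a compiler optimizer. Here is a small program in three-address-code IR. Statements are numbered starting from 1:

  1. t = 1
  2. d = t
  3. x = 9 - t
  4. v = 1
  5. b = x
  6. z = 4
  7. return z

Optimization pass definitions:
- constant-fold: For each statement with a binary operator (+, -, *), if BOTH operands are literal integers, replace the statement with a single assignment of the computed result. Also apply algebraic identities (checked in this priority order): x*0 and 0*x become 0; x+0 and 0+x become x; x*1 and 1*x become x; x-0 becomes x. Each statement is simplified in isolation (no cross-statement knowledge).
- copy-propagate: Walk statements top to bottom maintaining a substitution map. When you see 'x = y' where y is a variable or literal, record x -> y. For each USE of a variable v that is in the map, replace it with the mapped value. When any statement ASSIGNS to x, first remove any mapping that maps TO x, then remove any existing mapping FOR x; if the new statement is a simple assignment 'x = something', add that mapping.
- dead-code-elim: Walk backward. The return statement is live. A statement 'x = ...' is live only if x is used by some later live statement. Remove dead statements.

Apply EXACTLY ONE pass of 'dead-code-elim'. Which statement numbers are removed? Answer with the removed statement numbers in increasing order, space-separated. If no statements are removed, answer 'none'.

Answer: 1 2 3 4 5

Derivation:
Backward liveness scan:
Stmt 1 't = 1': DEAD (t not in live set [])
Stmt 2 'd = t': DEAD (d not in live set [])
Stmt 3 'x = 9 - t': DEAD (x not in live set [])
Stmt 4 'v = 1': DEAD (v not in live set [])
Stmt 5 'b = x': DEAD (b not in live set [])
Stmt 6 'z = 4': KEEP (z is live); live-in = []
Stmt 7 'return z': KEEP (return); live-in = ['z']
Removed statement numbers: [1, 2, 3, 4, 5]
Surviving IR:
  z = 4
  return z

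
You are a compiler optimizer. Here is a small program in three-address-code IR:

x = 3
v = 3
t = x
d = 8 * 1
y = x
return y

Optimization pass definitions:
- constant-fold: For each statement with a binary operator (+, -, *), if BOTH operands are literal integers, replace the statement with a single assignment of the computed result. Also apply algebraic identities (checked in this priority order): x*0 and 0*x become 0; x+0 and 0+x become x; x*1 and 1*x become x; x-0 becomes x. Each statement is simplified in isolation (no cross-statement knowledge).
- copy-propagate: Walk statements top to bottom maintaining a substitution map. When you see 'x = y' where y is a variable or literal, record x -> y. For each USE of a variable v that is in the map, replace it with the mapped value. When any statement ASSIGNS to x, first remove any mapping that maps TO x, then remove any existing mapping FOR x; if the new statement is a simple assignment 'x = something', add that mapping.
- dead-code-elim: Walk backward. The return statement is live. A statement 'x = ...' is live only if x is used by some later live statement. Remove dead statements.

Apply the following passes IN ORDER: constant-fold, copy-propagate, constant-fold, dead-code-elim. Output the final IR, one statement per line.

Answer: return 3

Derivation:
Initial IR:
  x = 3
  v = 3
  t = x
  d = 8 * 1
  y = x
  return y
After constant-fold (6 stmts):
  x = 3
  v = 3
  t = x
  d = 8
  y = x
  return y
After copy-propagate (6 stmts):
  x = 3
  v = 3
  t = 3
  d = 8
  y = 3
  return 3
After constant-fold (6 stmts):
  x = 3
  v = 3
  t = 3
  d = 8
  y = 3
  return 3
After dead-code-elim (1 stmts):
  return 3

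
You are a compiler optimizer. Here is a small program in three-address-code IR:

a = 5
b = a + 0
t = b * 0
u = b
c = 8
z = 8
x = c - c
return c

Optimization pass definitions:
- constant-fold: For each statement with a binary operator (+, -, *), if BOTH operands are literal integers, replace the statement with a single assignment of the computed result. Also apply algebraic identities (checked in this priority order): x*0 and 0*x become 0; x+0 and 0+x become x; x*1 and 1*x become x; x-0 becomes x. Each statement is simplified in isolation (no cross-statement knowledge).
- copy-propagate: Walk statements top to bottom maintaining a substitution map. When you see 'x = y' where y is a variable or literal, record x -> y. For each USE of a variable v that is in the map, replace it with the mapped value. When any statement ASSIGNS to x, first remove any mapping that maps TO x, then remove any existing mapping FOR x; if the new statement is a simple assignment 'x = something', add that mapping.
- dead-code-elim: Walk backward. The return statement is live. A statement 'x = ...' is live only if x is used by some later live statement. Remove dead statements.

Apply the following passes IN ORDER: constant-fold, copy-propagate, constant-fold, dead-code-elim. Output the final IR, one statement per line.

Initial IR:
  a = 5
  b = a + 0
  t = b * 0
  u = b
  c = 8
  z = 8
  x = c - c
  return c
After constant-fold (8 stmts):
  a = 5
  b = a
  t = 0
  u = b
  c = 8
  z = 8
  x = c - c
  return c
After copy-propagate (8 stmts):
  a = 5
  b = 5
  t = 0
  u = 5
  c = 8
  z = 8
  x = 8 - 8
  return 8
After constant-fold (8 stmts):
  a = 5
  b = 5
  t = 0
  u = 5
  c = 8
  z = 8
  x = 0
  return 8
After dead-code-elim (1 stmts):
  return 8

Answer: return 8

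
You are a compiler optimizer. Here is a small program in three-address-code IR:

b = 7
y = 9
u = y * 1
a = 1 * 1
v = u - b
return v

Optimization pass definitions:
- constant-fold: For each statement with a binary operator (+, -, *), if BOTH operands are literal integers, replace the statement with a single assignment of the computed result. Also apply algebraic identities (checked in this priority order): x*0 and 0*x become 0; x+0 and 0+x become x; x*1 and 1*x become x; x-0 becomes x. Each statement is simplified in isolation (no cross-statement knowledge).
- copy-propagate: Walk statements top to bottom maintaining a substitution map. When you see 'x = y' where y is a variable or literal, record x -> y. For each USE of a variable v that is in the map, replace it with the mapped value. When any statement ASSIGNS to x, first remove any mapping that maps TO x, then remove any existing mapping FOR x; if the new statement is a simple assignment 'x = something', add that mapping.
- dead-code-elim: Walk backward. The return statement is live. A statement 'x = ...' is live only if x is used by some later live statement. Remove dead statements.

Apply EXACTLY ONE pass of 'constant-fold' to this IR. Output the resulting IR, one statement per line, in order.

Applying constant-fold statement-by-statement:
  [1] b = 7  (unchanged)
  [2] y = 9  (unchanged)
  [3] u = y * 1  -> u = y
  [4] a = 1 * 1  -> a = 1
  [5] v = u - b  (unchanged)
  [6] return v  (unchanged)
Result (6 stmts):
  b = 7
  y = 9
  u = y
  a = 1
  v = u - b
  return v

Answer: b = 7
y = 9
u = y
a = 1
v = u - b
return v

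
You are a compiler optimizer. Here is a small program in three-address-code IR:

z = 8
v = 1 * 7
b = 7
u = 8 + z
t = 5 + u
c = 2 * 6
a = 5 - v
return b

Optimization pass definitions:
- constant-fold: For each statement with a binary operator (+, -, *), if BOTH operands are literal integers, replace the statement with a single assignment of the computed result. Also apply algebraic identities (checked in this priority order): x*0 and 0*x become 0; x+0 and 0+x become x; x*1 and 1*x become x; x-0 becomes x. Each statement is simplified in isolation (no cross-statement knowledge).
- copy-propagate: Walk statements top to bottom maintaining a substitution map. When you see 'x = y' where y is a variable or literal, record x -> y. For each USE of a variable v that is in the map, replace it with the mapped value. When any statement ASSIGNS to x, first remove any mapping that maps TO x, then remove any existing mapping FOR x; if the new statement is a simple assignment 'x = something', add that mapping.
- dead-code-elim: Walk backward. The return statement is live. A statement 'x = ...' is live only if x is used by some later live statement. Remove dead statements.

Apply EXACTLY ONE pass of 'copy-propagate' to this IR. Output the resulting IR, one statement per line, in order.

Applying copy-propagate statement-by-statement:
  [1] z = 8  (unchanged)
  [2] v = 1 * 7  (unchanged)
  [3] b = 7  (unchanged)
  [4] u = 8 + z  -> u = 8 + 8
  [5] t = 5 + u  (unchanged)
  [6] c = 2 * 6  (unchanged)
  [7] a = 5 - v  (unchanged)
  [8] return b  -> return 7
Result (8 stmts):
  z = 8
  v = 1 * 7
  b = 7
  u = 8 + 8
  t = 5 + u
  c = 2 * 6
  a = 5 - v
  return 7

Answer: z = 8
v = 1 * 7
b = 7
u = 8 + 8
t = 5 + u
c = 2 * 6
a = 5 - v
return 7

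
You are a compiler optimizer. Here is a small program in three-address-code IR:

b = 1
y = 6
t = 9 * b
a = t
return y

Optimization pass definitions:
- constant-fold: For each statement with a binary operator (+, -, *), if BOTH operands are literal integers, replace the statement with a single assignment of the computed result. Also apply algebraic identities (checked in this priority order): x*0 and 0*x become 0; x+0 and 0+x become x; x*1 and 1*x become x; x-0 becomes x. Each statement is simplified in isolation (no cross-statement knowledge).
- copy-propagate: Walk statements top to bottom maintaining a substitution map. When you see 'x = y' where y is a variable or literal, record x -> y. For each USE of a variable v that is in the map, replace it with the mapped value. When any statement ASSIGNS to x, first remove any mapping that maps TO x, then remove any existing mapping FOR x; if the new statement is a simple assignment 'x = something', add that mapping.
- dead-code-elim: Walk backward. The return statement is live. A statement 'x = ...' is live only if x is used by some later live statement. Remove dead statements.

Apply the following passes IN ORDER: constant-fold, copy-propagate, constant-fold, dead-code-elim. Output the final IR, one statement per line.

Answer: return 6

Derivation:
Initial IR:
  b = 1
  y = 6
  t = 9 * b
  a = t
  return y
After constant-fold (5 stmts):
  b = 1
  y = 6
  t = 9 * b
  a = t
  return y
After copy-propagate (5 stmts):
  b = 1
  y = 6
  t = 9 * 1
  a = t
  return 6
After constant-fold (5 stmts):
  b = 1
  y = 6
  t = 9
  a = t
  return 6
After dead-code-elim (1 stmts):
  return 6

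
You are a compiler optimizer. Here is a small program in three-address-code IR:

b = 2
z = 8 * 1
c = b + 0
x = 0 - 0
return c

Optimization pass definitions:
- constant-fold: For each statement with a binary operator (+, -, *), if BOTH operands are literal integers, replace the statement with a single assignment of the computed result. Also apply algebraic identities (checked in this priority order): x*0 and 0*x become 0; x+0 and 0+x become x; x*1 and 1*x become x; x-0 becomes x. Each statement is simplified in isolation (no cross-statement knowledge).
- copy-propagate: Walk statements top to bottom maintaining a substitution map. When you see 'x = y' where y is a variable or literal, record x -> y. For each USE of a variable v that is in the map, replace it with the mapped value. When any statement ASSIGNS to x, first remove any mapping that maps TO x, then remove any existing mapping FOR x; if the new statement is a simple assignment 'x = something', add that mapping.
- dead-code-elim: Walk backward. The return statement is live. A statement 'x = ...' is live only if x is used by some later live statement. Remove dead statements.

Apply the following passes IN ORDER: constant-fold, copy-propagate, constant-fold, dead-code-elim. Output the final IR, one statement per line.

Initial IR:
  b = 2
  z = 8 * 1
  c = b + 0
  x = 0 - 0
  return c
After constant-fold (5 stmts):
  b = 2
  z = 8
  c = b
  x = 0
  return c
After copy-propagate (5 stmts):
  b = 2
  z = 8
  c = 2
  x = 0
  return 2
After constant-fold (5 stmts):
  b = 2
  z = 8
  c = 2
  x = 0
  return 2
After dead-code-elim (1 stmts):
  return 2

Answer: return 2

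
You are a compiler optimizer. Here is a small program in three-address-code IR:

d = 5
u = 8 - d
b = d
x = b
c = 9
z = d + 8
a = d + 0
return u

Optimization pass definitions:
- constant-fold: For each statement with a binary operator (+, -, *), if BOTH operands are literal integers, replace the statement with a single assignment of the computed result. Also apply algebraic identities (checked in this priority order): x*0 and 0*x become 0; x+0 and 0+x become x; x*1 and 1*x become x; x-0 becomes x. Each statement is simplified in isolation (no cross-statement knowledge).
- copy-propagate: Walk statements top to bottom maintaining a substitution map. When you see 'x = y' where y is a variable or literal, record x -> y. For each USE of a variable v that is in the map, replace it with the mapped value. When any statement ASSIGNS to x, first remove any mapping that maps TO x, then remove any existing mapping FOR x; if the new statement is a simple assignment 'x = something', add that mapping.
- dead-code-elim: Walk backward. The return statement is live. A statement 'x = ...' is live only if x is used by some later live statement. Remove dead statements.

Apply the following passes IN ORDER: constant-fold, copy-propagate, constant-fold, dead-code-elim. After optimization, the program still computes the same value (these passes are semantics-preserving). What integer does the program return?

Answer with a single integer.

Initial IR:
  d = 5
  u = 8 - d
  b = d
  x = b
  c = 9
  z = d + 8
  a = d + 0
  return u
After constant-fold (8 stmts):
  d = 5
  u = 8 - d
  b = d
  x = b
  c = 9
  z = d + 8
  a = d
  return u
After copy-propagate (8 stmts):
  d = 5
  u = 8 - 5
  b = 5
  x = 5
  c = 9
  z = 5 + 8
  a = 5
  return u
After constant-fold (8 stmts):
  d = 5
  u = 3
  b = 5
  x = 5
  c = 9
  z = 13
  a = 5
  return u
After dead-code-elim (2 stmts):
  u = 3
  return u
Evaluate:
  d = 5  =>  d = 5
  u = 8 - d  =>  u = 3
  b = d  =>  b = 5
  x = b  =>  x = 5
  c = 9  =>  c = 9
  z = d + 8  =>  z = 13
  a = d + 0  =>  a = 5
  return u = 3

Answer: 3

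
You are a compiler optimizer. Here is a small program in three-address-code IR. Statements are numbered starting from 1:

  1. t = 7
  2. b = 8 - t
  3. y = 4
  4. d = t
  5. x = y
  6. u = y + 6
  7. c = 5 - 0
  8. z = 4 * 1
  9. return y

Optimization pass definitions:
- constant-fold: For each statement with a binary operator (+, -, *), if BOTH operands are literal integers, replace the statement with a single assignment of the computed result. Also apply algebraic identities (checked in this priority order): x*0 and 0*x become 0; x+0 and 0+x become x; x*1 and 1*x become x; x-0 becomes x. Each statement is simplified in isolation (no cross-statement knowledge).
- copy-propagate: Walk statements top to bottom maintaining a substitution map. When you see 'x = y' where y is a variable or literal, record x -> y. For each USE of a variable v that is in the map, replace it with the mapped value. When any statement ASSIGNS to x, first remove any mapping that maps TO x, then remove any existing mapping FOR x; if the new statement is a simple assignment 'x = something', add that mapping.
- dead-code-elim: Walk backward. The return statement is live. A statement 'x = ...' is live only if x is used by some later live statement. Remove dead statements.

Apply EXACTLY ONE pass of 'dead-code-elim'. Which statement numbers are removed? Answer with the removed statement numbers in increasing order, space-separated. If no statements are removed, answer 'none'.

Backward liveness scan:
Stmt 1 't = 7': DEAD (t not in live set [])
Stmt 2 'b = 8 - t': DEAD (b not in live set [])
Stmt 3 'y = 4': KEEP (y is live); live-in = []
Stmt 4 'd = t': DEAD (d not in live set ['y'])
Stmt 5 'x = y': DEAD (x not in live set ['y'])
Stmt 6 'u = y + 6': DEAD (u not in live set ['y'])
Stmt 7 'c = 5 - 0': DEAD (c not in live set ['y'])
Stmt 8 'z = 4 * 1': DEAD (z not in live set ['y'])
Stmt 9 'return y': KEEP (return); live-in = ['y']
Removed statement numbers: [1, 2, 4, 5, 6, 7, 8]
Surviving IR:
  y = 4
  return y

Answer: 1 2 4 5 6 7 8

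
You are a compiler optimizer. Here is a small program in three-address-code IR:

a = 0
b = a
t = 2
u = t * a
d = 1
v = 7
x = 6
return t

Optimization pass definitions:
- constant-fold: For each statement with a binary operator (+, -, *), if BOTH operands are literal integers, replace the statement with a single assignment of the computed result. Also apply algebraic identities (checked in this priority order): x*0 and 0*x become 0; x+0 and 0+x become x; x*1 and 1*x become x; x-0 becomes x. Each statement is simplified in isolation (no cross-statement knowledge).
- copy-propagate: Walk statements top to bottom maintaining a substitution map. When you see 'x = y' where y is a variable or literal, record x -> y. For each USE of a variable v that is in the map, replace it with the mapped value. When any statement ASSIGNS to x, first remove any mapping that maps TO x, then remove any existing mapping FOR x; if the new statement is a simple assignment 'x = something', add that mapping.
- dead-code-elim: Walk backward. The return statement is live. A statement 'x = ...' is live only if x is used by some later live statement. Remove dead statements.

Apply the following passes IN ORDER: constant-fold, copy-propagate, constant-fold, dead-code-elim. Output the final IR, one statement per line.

Initial IR:
  a = 0
  b = a
  t = 2
  u = t * a
  d = 1
  v = 7
  x = 6
  return t
After constant-fold (8 stmts):
  a = 0
  b = a
  t = 2
  u = t * a
  d = 1
  v = 7
  x = 6
  return t
After copy-propagate (8 stmts):
  a = 0
  b = 0
  t = 2
  u = 2 * 0
  d = 1
  v = 7
  x = 6
  return 2
After constant-fold (8 stmts):
  a = 0
  b = 0
  t = 2
  u = 0
  d = 1
  v = 7
  x = 6
  return 2
After dead-code-elim (1 stmts):
  return 2

Answer: return 2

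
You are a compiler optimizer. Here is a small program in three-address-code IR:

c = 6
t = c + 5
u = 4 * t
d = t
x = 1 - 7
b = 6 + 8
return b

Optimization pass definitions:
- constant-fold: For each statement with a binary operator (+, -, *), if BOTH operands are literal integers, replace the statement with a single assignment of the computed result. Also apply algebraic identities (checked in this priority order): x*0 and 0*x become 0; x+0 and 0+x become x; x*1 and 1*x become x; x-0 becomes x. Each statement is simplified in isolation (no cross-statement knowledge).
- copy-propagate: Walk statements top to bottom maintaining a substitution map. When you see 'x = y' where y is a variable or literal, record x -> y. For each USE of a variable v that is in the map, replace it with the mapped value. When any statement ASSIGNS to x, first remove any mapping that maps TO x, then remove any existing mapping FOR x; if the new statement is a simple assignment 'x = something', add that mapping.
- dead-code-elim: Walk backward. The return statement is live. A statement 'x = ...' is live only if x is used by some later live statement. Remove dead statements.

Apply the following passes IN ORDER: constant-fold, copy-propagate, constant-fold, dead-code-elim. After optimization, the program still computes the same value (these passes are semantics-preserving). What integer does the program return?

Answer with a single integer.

Initial IR:
  c = 6
  t = c + 5
  u = 4 * t
  d = t
  x = 1 - 7
  b = 6 + 8
  return b
After constant-fold (7 stmts):
  c = 6
  t = c + 5
  u = 4 * t
  d = t
  x = -6
  b = 14
  return b
After copy-propagate (7 stmts):
  c = 6
  t = 6 + 5
  u = 4 * t
  d = t
  x = -6
  b = 14
  return 14
After constant-fold (7 stmts):
  c = 6
  t = 11
  u = 4 * t
  d = t
  x = -6
  b = 14
  return 14
After dead-code-elim (1 stmts):
  return 14
Evaluate:
  c = 6  =>  c = 6
  t = c + 5  =>  t = 11
  u = 4 * t  =>  u = 44
  d = t  =>  d = 11
  x = 1 - 7  =>  x = -6
  b = 6 + 8  =>  b = 14
  return b = 14

Answer: 14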